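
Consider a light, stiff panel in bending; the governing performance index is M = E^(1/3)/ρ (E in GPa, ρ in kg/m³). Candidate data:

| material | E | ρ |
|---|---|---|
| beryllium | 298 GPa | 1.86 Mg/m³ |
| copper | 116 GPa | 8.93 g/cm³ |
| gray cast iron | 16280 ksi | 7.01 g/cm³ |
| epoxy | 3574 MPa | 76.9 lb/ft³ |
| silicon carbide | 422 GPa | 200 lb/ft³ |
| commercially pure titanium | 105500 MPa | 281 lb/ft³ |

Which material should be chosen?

beryllium

Convert each candidate to consistent units, then evaluate M:
  beryllium: E = 298.0 GPa, ρ = 1860 kg/m³
  copper: E = 116.0 GPa, ρ = 8930 kg/m³
  gray cast iron: E = 112.2 GPa, ρ = 7010 kg/m³
  epoxy: E = 3.574 GPa, ρ = 1232 kg/m³
  silicon carbide: E = 422.0 GPa, ρ = 3204 kg/m³
  commercially pure titanium: E = 105.5 GPa, ρ = 4501 kg/m³
  beryllium: M = 3.59×10⁻³
  silicon carbide: M = 2.34×10⁻³
  epoxy: M = 1.24×10⁻³
  commercially pure titanium: M = 1.05×10⁻³
  gray cast iron: M = 0.688×10⁻³
  copper: M = 0.546×10⁻³
Highest index: beryllium.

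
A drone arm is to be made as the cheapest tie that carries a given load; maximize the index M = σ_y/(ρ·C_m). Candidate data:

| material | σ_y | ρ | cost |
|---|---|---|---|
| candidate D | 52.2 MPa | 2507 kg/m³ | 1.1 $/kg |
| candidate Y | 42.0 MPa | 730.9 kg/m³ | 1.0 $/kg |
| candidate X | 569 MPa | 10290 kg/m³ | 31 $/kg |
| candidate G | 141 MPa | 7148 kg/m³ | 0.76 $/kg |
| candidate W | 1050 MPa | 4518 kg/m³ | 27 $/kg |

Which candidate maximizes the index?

Evaluate M for each candidate:
  candidate Y: M = 57.5 kN·m per $
  candidate G: M = 26.0 kN·m per $
  candidate D: M = 18.9 kN·m per $
  candidate W: M = 8.61 kN·m per $
  candidate X: M = 1.78 kN·m per $
The maximum is for candidate Y.

candidate Y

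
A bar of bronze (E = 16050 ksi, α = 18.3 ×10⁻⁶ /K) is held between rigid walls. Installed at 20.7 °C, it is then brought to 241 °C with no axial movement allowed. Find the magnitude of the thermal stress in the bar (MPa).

E = 16050 ksi = 110.7 GPa.
ΔT = 220.3 K. Constrained thermal stress σ = E·α·ΔT = 110.7×10³ MPa × 18.3×10⁻⁶ × 220.3 = 446 MPa (compressive).

446 MPa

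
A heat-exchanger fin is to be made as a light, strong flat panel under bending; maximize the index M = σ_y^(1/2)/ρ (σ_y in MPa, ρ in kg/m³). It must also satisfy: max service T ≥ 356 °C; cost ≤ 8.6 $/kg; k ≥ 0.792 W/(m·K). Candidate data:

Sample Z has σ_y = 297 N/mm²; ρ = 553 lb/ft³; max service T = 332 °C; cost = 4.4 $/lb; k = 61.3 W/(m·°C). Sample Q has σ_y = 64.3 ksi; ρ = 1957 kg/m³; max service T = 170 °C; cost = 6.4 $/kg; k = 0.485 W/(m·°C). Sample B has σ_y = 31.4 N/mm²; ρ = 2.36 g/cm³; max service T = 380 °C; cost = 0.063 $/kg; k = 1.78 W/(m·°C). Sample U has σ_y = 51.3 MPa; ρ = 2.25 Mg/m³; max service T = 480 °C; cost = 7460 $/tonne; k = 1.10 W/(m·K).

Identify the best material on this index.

Screen on constraints: max service T ≥ 356 °C; cost ≤ 8.6 $/kg; k ≥ 0.792 W/(m·K). Survivors: sample B, sample U.
Putting every candidate on a common basis:
  sample B: σ_y = 31.40 MPa, ρ = 2360 kg/m³
  sample U: σ_y = 51.30 MPa, ρ = 2250 kg/m³
  sample U: M = 3.18×10⁻³
  sample B: M = 2.37×10⁻³
Highest index: sample U.

sample U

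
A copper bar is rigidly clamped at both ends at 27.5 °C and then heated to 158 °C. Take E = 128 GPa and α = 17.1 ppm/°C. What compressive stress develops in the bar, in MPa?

286 MPa

ΔT = 130.5 K. Constrained thermal stress σ = E·α·ΔT = 128.0×10³ MPa × 17.1×10⁻⁶ × 130.5 = 286 MPa (compressive).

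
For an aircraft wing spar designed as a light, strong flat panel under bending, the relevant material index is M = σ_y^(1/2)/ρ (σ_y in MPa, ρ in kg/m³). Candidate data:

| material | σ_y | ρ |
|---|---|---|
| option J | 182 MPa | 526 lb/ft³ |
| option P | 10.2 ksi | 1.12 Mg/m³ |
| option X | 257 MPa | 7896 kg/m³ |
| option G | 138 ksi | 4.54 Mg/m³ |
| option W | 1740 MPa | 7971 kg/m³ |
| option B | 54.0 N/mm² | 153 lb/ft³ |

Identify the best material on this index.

option P

After converting to SI:
  option J: σ_y = 182.0 MPa, ρ = 8426 kg/m³
  option P: σ_y = 70.33 MPa, ρ = 1120 kg/m³
  option X: σ_y = 257.0 MPa, ρ = 7896 kg/m³
  option G: σ_y = 951.5 MPa, ρ = 4540 kg/m³
  option W: σ_y = 1740 MPa, ρ = 7971 kg/m³
  option B: σ_y = 54.00 MPa, ρ = 2451 kg/m³
  option P: M = 7.49×10⁻³
  option G: M = 6.79×10⁻³
  option W: M = 5.23×10⁻³
  option B: M = 3.00×10⁻³
  option X: M = 2.03×10⁻³
  option J: M = 1.60×10⁻³
Option P has the largest M.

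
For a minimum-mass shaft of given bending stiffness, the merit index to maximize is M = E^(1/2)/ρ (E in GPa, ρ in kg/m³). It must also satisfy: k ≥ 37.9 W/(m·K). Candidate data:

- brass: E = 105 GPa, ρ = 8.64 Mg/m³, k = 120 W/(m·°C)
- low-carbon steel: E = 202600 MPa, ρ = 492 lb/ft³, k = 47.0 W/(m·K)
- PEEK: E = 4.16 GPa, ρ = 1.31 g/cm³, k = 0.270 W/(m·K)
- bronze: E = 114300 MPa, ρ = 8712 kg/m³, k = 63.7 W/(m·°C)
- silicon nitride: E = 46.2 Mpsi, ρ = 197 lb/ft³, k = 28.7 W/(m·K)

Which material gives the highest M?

Screen on constraints: k ≥ 37.9 W/(m·K). Survivors: brass, low-carbon steel, bronze.
After converting to SI:
  brass: E = 105.0 GPa, ρ = 8640 kg/m³
  low-carbon steel: E = 202.6 GPa, ρ = 7881 kg/m³
  bronze: E = 114.3 GPa, ρ = 8712 kg/m³
  low-carbon steel: M = 1.81×10⁻³
  bronze: M = 1.23×10⁻³
  brass: M = 1.19×10⁻³
Low-carbon steel has the largest M.

low-carbon steel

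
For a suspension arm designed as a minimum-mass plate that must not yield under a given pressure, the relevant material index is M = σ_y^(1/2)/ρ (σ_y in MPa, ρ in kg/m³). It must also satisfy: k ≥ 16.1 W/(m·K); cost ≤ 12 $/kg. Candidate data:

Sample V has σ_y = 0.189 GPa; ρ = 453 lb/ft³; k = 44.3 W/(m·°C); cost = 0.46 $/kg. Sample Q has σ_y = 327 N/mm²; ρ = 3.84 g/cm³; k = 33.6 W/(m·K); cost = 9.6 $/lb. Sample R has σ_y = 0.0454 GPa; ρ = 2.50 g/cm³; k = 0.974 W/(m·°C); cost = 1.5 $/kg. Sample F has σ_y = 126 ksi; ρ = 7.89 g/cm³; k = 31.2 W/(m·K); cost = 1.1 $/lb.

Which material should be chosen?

Screen on constraints: k ≥ 16.1 W/(m·K); cost ≤ 12 $/kg. Survivors: sample V, sample F.
Normalizing units and computing the index:
  sample V: σ_y = 189.0 MPa, ρ = 7256 kg/m³
  sample F: σ_y = 868.7 MPa, ρ = 7890 kg/m³
  sample F: M = 3.74×10⁻³
  sample V: M = 1.89×10⁻³
Sample F has the largest M.

sample F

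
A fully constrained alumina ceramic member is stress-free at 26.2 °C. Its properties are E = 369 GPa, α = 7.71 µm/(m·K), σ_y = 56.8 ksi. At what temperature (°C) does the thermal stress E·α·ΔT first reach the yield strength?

164 °C

σ_y = 56.8 ksi = 391.6 MPa.
E·α·ΔT = 391.6 MPa ⇒ ΔT = 391.6 / (369.0×10³ × 7.71×10⁻⁶) = 137.7 K.
T = 26.2 + 137.7 = 163.9 °C.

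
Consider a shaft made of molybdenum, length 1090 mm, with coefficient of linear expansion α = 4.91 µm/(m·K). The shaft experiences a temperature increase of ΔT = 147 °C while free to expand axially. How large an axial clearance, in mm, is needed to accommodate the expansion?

ΔL = α·L₀·ΔT = 4.91×10⁻⁶ × 1090 mm × 147.0 K = 0.787 mm.

0.787 mm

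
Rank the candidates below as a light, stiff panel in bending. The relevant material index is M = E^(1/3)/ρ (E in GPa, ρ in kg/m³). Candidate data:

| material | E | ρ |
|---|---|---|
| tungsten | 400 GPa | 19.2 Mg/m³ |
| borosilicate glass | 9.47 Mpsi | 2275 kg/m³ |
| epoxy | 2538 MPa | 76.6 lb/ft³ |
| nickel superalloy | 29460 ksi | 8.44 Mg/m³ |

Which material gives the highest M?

borosilicate glass

After converting to SI:
  tungsten: E = 400.0 GPa, ρ = 19200 kg/m³
  borosilicate glass: E = 65.29 GPa, ρ = 2275 kg/m³
  epoxy: E = 2.538 GPa, ρ = 1227 kg/m³
  nickel superalloy: E = 203.1 GPa, ρ = 8440 kg/m³
  borosilicate glass: M = 1.77×10⁻³
  epoxy: M = 1.11×10⁻³
  nickel superalloy: M = 0.696×10⁻³
  tungsten: M = 0.384×10⁻³
The maximum is for borosilicate glass.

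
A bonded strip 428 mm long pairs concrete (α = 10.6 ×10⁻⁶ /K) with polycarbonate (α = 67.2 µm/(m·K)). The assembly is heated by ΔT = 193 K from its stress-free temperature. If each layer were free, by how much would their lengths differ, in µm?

4680 µm

Δα = |10.6 − 67.2|×10⁻⁶/K = 56.6×10⁻⁶/K.
ΔL_mismatch = Δα·L·ΔT = 56.6×10⁻⁶ × 428.0 mm × 193.0 K = 4680 µm.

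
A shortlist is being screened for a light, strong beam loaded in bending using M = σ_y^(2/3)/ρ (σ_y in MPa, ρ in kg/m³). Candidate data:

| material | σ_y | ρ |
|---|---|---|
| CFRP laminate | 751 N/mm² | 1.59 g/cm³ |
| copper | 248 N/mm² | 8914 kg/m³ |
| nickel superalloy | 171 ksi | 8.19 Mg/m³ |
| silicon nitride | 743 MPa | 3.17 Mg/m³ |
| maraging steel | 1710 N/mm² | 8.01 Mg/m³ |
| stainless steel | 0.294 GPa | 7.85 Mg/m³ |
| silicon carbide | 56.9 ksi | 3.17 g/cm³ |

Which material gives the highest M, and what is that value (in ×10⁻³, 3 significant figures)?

Normalizing units and computing the index:
  CFRP laminate: σ_y = 751.0 MPa, ρ = 1590 kg/m³
  copper: σ_y = 248.0 MPa, ρ = 8914 kg/m³
  nickel superalloy: σ_y = 1179 MPa, ρ = 8190 kg/m³
  silicon nitride: σ_y = 743.0 MPa, ρ = 3170 kg/m³
  maraging steel: σ_y = 1710 MPa, ρ = 8010 kg/m³
  stainless steel: σ_y = 294.0 MPa, ρ = 7850 kg/m³
  silicon carbide: σ_y = 392.3 MPa, ρ = 3170 kg/m³
  CFRP laminate: M = 52.0×10⁻³
  silicon nitride: M = 25.9×10⁻³
  maraging steel: M = 17.9×10⁻³
  silicon carbide: M = 16.9×10⁻³
  nickel superalloy: M = 13.6×10⁻³
  stainless steel: M = 5.63×10⁻³
  copper: M = 4.43×10⁻³
The maximum is for CFRP laminate.

CFRP laminate, M = 52.0×10⁻³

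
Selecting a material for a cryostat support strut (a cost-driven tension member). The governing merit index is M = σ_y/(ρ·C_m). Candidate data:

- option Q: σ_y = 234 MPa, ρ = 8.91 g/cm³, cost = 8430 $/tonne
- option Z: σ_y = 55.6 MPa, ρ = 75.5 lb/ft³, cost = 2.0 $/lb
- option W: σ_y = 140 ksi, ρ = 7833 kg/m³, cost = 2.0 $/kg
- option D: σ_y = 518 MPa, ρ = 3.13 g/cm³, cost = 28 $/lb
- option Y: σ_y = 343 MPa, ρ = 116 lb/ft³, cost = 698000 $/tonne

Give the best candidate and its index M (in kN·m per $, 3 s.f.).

Convert each candidate to consistent units, then evaluate M:
  option Q: σ_y = 234.0 MPa, ρ = 8910 kg/m³, cost = 8.430 $/kg
  option Z: σ_y = 55.60 MPa, ρ = 1209 kg/m³, cost = 4.409 $/kg
  option W: σ_y = 965.3 MPa, ρ = 7833 kg/m³, cost = 2.000 $/kg
  option D: σ_y = 518.0 MPa, ρ = 3130 kg/m³, cost = 61.73 $/kg
  option Y: σ_y = 343.0 MPa, ρ = 1858 kg/m³, cost = 698.0 $/kg
  option W: M = 61.6 kN·m per $
  option Z: M = 10.4 kN·m per $
  option Q: M = 3.12 kN·m per $
  option D: M = 2.68 kN·m per $
  option Y: M = 0.264 kN·m per $
Option W ranks first.

option W, M = 61.6 kN·m per $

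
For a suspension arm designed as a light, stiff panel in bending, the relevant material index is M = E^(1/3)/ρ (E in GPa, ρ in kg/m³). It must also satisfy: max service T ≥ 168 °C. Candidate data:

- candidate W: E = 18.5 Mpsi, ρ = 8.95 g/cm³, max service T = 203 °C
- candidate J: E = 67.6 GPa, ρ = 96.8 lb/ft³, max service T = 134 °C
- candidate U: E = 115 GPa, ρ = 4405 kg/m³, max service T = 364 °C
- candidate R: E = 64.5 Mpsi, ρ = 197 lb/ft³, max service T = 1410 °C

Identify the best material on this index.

Screen on constraints: max service T ≥ 168 °C. Survivors: candidate W, candidate U, candidate R.
Convert each candidate to consistent units, then evaluate M:
  candidate W: E = 127.6 GPa, ρ = 8950 kg/m³
  candidate U: E = 115.0 GPa, ρ = 4405 kg/m³
  candidate R: E = 444.7 GPa, ρ = 3156 kg/m³
  candidate R: M = 2.42×10⁻³
  candidate U: M = 1.10×10⁻³
  candidate W: M = 0.562×10⁻³
Highest index: candidate R.

candidate R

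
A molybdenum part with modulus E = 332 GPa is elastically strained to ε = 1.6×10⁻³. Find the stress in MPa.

σ = E·ε = 332000 MPa × 1.6×10⁻³ = 531 MPa.

531 MPa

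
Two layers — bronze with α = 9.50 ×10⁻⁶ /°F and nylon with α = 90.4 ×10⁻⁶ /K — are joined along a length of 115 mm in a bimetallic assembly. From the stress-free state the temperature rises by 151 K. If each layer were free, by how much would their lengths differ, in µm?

bronze: α = 9.50×10⁻⁶/°F × 9/5 = 17.1×10⁻⁶/K.
Δα = |17.1 − 90.4|×10⁻⁶/K = 73.3×10⁻⁶/K.
ΔL_mismatch = Δα·L·ΔT = 73.3×10⁻⁶ × 115.0 mm × 151.0 K = 1270 µm.

1270 µm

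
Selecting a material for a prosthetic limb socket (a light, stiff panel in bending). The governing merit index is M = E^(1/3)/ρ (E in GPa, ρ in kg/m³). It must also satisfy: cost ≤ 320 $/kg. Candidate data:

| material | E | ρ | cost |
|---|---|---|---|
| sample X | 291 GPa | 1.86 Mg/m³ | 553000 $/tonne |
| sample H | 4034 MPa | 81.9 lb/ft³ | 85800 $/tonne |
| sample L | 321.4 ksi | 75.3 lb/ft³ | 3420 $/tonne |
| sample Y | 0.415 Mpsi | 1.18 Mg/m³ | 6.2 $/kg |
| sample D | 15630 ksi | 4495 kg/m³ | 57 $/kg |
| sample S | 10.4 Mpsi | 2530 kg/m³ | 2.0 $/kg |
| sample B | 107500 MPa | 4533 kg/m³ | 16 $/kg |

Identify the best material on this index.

Screen on constraints: cost ≤ 320 $/kg. Survivors: sample H, sample L, sample Y, sample D, sample S, sample B.
Convert each candidate to consistent units, then evaluate M:
  sample H: E = 4.034 GPa, ρ = 1312 kg/m³
  sample L: E = 2.216 GPa, ρ = 1206 kg/m³
  sample Y: E = 2.861 GPa, ρ = 1180 kg/m³
  sample D: E = 107.8 GPa, ρ = 4495 kg/m³
  sample S: E = 71.71 GPa, ρ = 2530 kg/m³
  sample B: E = 107.5 GPa, ρ = 4533 kg/m³
  sample S: M = 1.64×10⁻³
  sample H: M = 1.21×10⁻³
  sample Y: M = 1.20×10⁻³
  sample L: M = 1.08×10⁻³
  sample D: M = 1.06×10⁻³
  sample B: M = 1.05×10⁻³
Sample S has the largest M.

sample S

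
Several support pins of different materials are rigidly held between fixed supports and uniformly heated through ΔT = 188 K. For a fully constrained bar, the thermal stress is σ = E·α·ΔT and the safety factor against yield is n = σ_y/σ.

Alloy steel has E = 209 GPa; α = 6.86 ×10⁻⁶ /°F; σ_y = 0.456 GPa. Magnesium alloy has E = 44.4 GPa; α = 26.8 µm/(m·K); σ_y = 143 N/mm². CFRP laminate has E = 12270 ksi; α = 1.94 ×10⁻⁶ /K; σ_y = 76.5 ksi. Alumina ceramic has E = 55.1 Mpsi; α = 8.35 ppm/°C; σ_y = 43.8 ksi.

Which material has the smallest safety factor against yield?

alumina ceramic

Per material, after unit conversion:
  alloy steel: E = 209.0, α = 12.3, σ_y = 456.0 → σ = 485 MPa, n = 0.940
  magnesium alloy: E = 44.40, α = 26.8, σ_y = 143.0 → σ = 224 MPa, n = 0.639
  CFRP laminate: E = 84.60, α = 1.94, σ_y = 527.4 → σ = 30.9 MPa, n = 17.1
  alumina ceramic: E = 379.9, α = 8.35, σ_y = 302.0 → σ = 596 MPa, n = 0.506
Smallest n: alumina ceramic with n = 0.506.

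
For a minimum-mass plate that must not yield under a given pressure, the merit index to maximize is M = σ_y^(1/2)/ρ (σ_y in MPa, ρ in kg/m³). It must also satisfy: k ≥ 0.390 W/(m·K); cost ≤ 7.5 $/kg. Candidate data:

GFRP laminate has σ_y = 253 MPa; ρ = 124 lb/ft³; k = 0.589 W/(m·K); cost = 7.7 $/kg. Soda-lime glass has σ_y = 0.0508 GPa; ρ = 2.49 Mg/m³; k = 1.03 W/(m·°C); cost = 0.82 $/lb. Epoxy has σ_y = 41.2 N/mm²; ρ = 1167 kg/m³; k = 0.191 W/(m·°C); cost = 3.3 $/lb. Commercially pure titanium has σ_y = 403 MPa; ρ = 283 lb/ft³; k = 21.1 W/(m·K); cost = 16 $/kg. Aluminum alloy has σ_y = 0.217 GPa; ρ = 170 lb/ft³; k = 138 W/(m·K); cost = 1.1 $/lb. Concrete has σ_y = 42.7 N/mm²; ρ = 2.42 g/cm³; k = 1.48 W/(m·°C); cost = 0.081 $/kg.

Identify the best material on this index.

Screen on constraints: k ≥ 0.390 W/(m·K); cost ≤ 7.5 $/kg. Survivors: soda-lime glass, aluminum alloy, concrete.
Convert each candidate to consistent units, then evaluate M:
  soda-lime glass: σ_y = 50.80 MPa, ρ = 2490 kg/m³
  aluminum alloy: σ_y = 217.0 MPa, ρ = 2723 kg/m³
  concrete: σ_y = 42.70 MPa, ρ = 2420 kg/m³
  aluminum alloy: M = 5.41×10⁻³
  soda-lime glass: M = 2.86×10⁻³
  concrete: M = 2.70×10⁻³
Aluminum alloy ranks first.

aluminum alloy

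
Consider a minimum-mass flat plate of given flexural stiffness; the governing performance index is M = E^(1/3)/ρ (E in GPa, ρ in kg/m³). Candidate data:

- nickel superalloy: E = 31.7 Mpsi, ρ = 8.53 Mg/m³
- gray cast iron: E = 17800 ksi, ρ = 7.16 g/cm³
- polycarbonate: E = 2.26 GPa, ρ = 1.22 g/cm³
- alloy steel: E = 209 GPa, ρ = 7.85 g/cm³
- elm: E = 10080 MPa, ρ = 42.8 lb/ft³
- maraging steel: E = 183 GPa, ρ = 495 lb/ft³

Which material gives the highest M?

Normalizing units and computing the index:
  nickel superalloy: E = 218.6 GPa, ρ = 8530 kg/m³
  gray cast iron: E = 122.7 GPa, ρ = 7160 kg/m³
  polycarbonate: E = 2.260 GPa, ρ = 1220 kg/m³
  alloy steel: E = 209.0 GPa, ρ = 7850 kg/m³
  elm: E = 10.08 GPa, ρ = 685.6 kg/m³
  maraging steel: E = 183.0 GPa, ρ = 7929 kg/m³
  elm: M = 3.15×10⁻³
  polycarbonate: M = 1.08×10⁻³
  alloy steel: M = 0.756×10⁻³
  maraging steel: M = 0.716×10⁻³
  nickel superalloy: M = 0.706×10⁻³
  gray cast iron: M = 0.694×10⁻³
Elm ranks first.

elm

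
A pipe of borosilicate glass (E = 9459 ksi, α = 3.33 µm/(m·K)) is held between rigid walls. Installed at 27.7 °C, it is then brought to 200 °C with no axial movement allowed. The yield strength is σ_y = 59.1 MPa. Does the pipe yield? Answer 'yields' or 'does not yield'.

does not yield

E = 9459 ksi = 65.22 GPa.
ΔT = 172.3 K. Constrained thermal stress σ = E·α·ΔT = 65.22×10³ MPa × 3.33×10⁻⁶ × 172.3 = 37.4 MPa (compressive).
Compare to σ_y = 59.1 MPa: σ < σ_y, so it does not yield.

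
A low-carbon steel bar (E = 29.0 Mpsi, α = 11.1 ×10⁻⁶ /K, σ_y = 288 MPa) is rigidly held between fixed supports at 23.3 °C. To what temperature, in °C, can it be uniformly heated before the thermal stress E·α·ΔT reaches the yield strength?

153 °C

E = 29.0 Mpsi = 199.9 GPa.
E·α·ΔT = 288.0 MPa ⇒ ΔT = 288.0 / (199.9×10³ × 11.1×10⁻⁶) = 129.8 K.
T = 23.3 + 129.8 = 153.1 °C.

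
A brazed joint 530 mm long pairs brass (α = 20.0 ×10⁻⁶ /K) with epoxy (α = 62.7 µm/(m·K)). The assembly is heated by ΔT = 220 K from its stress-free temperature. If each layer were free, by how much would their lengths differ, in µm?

4980 µm

Δα = |20.0 − 62.7|×10⁻⁶/K = 42.7×10⁻⁶/K.
ΔL_mismatch = Δα·L·ΔT = 42.7×10⁻⁶ × 530.0 mm × 220.0 K = 4980 µm.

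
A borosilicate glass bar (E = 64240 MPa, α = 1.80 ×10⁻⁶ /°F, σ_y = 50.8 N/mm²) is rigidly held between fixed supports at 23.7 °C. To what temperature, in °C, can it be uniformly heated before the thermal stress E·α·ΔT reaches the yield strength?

E = 64240 MPa = 64.24 GPa.
α = 1.80×10⁻⁶/°F × 9/5 = 3.24×10⁻⁶/K.
σ_y = 50.8 N/mm² = 50.80 MPa.
E·α·ΔT = 50.80 MPa ⇒ ΔT = 50.80 / (64.24×10³ × 3.24×10⁻⁶) = 244.1 K.
T = 23.7 + 244.1 = 267.8 °C.

268 °C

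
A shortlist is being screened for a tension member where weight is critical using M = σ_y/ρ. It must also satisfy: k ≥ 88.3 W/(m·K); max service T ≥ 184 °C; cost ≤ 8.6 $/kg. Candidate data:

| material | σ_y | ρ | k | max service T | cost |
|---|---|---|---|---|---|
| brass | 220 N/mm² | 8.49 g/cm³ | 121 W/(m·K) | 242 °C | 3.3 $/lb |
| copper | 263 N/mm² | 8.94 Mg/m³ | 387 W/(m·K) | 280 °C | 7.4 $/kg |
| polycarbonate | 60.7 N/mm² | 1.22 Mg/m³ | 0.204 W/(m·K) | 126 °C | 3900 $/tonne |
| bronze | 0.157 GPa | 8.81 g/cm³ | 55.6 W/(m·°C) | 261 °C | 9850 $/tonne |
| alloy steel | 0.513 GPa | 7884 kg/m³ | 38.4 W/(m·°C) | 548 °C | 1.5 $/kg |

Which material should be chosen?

Screen on constraints: k ≥ 88.3 W/(m·K); max service T ≥ 184 °C; cost ≤ 8.6 $/kg. Survivors: brass, copper.
After converting to SI:
  brass: σ_y = 220.0 MPa, ρ = 8490 kg/m³
  copper: σ_y = 263.0 MPa, ρ = 8940 kg/m³
  copper: M = 29.4 kN·m/kg
  brass: M = 25.9 kN·m/kg
The maximum is for copper.

copper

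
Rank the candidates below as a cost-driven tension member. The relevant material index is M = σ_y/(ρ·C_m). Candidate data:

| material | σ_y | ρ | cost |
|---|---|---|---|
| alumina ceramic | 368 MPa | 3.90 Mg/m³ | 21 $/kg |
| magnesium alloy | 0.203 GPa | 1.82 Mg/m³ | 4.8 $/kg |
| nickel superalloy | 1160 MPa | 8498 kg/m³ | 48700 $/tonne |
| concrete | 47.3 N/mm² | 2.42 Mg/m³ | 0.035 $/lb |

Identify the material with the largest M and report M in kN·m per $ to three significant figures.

Normalizing units and computing the index:
  alumina ceramic: σ_y = 368.0 MPa, ρ = 3900 kg/m³, cost = 21.00 $/kg
  magnesium alloy: σ_y = 203.0 MPa, ρ = 1820 kg/m³, cost = 4.800 $/kg
  nickel superalloy: σ_y = 1160 MPa, ρ = 8498 kg/m³, cost = 48.70 $/kg
  concrete: σ_y = 47.30 MPa, ρ = 2420 kg/m³, cost = 0.07716 $/kg
  concrete: M = 253 kN·m per $
  magnesium alloy: M = 23.2 kN·m per $
  alumina ceramic: M = 4.49 kN·m per $
  nickel superalloy: M = 2.80 kN·m per $
Concrete ranks first.

concrete, M = 253 kN·m per $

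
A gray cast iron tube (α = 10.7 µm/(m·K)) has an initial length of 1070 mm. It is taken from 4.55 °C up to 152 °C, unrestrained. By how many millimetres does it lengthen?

1.69 mm

ΔT = 152 − 4.55 = 147.4 K.
ΔL = α·L₀·ΔT = 10.7×10⁻⁶ × 1070 mm × 147.4 K = 1.69 mm.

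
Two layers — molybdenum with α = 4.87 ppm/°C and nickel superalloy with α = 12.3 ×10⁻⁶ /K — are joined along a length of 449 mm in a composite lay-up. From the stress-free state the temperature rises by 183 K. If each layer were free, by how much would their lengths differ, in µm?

Δα = |4.87 − 12.3|×10⁻⁶/K = 7.43×10⁻⁶/K.
ΔL_mismatch = Δα·L·ΔT = 7.43×10⁻⁶ × 449.0 mm × 183.0 K = 611 µm.

611 µm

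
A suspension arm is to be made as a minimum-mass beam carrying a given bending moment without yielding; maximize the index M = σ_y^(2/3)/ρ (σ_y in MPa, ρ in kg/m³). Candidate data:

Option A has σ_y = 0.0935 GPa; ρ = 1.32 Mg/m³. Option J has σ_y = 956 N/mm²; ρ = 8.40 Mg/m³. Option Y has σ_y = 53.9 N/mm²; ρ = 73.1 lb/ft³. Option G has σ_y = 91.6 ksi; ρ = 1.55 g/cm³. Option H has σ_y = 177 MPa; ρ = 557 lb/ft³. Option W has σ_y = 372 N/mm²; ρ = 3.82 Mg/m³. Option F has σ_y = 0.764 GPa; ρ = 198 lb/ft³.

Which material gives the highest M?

option G

Putting every candidate on a common basis:
  option A: σ_y = 93.50 MPa, ρ = 1320 kg/m³
  option J: σ_y = 956.0 MPa, ρ = 8400 kg/m³
  option Y: σ_y = 53.90 MPa, ρ = 1171 kg/m³
  option G: σ_y = 631.6 MPa, ρ = 1550 kg/m³
  option H: σ_y = 177.0 MPa, ρ = 8922 kg/m³
  option W: σ_y = 372.0 MPa, ρ = 3820 kg/m³
  option F: σ_y = 764.0 MPa, ρ = 3172 kg/m³
  option G: M = 47.5×10⁻³
  option F: M = 26.3×10⁻³
  option A: M = 15.6×10⁻³
  option W: M = 13.5×10⁻³
  option Y: M = 12.2×10⁻³
  option J: M = 11.6×10⁻³
  option H: M = 3.53×10⁻³
The maximum is for option G.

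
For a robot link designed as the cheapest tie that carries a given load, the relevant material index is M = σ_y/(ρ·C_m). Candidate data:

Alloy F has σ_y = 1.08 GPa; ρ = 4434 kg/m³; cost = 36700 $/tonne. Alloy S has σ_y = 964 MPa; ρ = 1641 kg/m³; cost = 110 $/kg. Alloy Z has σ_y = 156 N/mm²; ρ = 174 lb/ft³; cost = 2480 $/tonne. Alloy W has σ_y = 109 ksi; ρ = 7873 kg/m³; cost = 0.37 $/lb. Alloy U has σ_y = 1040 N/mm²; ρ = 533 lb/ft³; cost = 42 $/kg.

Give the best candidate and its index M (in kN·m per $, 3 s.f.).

Putting every candidate on a common basis:
  alloy F: σ_y = 1080 MPa, ρ = 4434 kg/m³, cost = 36.70 $/kg
  alloy S: σ_y = 964.0 MPa, ρ = 1641 kg/m³, cost = 110.0 $/kg
  alloy Z: σ_y = 156.0 MPa, ρ = 2787 kg/m³, cost = 2.480 $/kg
  alloy W: σ_y = 751.5 MPa, ρ = 7873 kg/m³, cost = 0.8157 $/kg
  alloy U: σ_y = 1040 MPa, ρ = 8538 kg/m³, cost = 42.00 $/kg
  alloy W: M = 117 kN·m per $
  alloy Z: M = 22.6 kN·m per $
  alloy F: M = 6.64 kN·m per $
  alloy S: M = 5.34 kN·m per $
  alloy U: M = 2.90 kN·m per $
Highest index: alloy W.

alloy W, M = 117 kN·m per $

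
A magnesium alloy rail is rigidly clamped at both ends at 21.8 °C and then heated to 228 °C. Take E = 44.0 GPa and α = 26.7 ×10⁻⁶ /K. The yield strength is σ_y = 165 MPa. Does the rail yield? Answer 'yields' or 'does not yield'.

ΔT = 206.2 K. Constrained thermal stress σ = E·α·ΔT = 44.00×10³ MPa × 26.7×10⁻⁶ × 206.2 = 242 MPa (compressive).
Compare to σ_y = 165 MPa: σ ≥ σ_y, so it yields.

yields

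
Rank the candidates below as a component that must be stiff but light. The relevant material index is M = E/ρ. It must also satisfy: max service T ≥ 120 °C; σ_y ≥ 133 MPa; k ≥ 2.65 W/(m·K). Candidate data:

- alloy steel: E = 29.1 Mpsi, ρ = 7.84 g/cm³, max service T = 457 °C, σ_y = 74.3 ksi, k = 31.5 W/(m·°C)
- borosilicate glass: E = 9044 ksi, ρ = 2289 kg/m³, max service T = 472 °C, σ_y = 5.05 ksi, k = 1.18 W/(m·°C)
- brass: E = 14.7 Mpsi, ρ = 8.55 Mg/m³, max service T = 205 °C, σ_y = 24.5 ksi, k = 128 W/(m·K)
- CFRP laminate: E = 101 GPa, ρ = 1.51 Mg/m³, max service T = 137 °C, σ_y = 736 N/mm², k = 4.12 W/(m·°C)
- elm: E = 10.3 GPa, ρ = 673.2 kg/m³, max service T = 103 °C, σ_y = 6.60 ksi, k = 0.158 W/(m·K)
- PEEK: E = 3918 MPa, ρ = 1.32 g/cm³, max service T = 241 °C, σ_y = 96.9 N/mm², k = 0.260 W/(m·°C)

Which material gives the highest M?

Screen on constraints: max service T ≥ 120 °C; σ_y ≥ 133 MPa; k ≥ 2.65 W/(m·K). Survivors: alloy steel, brass, CFRP laminate.
After converting to SI:
  alloy steel: E = 200.6 GPa, ρ = 7840 kg/m³
  brass: E = 101.4 GPa, ρ = 8550 kg/m³
  CFRP laminate: E = 101.0 GPa, ρ = 1510 kg/m³
  CFRP laminate: M = 66.9 MN·m/kg
  alloy steel: M = 25.6 MN·m/kg
  brass: M = 11.9 MN·m/kg
The maximum is for CFRP laminate.

CFRP laminate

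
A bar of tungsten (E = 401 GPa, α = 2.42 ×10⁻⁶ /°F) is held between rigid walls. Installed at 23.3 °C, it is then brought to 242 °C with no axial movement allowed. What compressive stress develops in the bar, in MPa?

α = 2.42×10⁻⁶/°F × 9/5 = 4.36×10⁻⁶/K.
ΔT = 218.7 K. Constrained thermal stress σ = E·α·ΔT = 401.0×10³ MPa × 4.36×10⁻⁶ × 218.7 = 382 MPa (compressive).

382 MPa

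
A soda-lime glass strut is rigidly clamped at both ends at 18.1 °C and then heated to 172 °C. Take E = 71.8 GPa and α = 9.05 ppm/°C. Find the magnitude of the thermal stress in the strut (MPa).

100 MPa

ΔT = 153.9 K. Constrained thermal stress σ = E·α·ΔT = 71.80×10³ MPa × 9.05×10⁻⁶ × 153.9 = 100 MPa (compressive).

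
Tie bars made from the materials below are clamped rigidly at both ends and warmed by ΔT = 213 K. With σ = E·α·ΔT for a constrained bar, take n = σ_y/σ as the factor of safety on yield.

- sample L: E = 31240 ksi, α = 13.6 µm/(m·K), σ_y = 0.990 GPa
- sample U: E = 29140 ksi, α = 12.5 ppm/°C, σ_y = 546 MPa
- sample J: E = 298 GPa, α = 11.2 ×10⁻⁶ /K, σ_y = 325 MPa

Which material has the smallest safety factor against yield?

With everything in SI (GPa, ×10⁻⁶/K, MPa):
  sample L: E = 215.4, α = 13.6, σ_y = 990.0 → σ = 624 MPa, n = 1.59
  sample U: E = 200.9, α = 12.5, σ_y = 546.0 → σ = 535 MPa, n = 1.02
  sample J: E = 298.0, α = 11.2, σ_y = 325.0 → σ = 711 MPa, n = 0.457
Sample J has the lowest safety factor, n = 0.457.

sample J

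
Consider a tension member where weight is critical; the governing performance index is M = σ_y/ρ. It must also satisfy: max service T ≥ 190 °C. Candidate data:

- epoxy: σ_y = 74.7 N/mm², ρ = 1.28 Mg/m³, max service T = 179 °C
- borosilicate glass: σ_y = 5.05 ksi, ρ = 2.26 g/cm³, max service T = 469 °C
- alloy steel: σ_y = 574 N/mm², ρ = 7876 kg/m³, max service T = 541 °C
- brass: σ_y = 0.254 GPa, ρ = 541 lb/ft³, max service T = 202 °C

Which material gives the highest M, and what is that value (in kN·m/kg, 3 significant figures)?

alloy steel, M = 72.9 kN·m/kg

Screen on constraints: max service T ≥ 190 °C. Survivors: borosilicate glass, alloy steel, brass.
Putting every candidate on a common basis:
  borosilicate glass: σ_y = 34.82 MPa, ρ = 2260 kg/m³
  alloy steel: σ_y = 574.0 MPa, ρ = 7876 kg/m³
  brass: σ_y = 254.0 MPa, ρ = 8666 kg/m³
  alloy steel: M = 72.9 kN·m/kg
  brass: M = 29.3 kN·m/kg
  borosilicate glass: M = 15.4 kN·m/kg
The maximum is for alloy steel.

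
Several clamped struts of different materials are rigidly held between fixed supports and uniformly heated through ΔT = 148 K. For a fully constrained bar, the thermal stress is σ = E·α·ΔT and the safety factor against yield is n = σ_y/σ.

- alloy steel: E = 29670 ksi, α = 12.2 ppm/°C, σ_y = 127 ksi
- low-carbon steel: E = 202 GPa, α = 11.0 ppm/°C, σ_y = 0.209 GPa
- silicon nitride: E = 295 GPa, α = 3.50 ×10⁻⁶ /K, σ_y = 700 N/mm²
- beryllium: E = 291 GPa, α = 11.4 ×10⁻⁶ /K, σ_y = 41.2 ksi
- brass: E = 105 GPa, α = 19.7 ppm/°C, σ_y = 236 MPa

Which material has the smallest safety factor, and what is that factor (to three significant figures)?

Per material, after unit conversion:
  alloy steel: E = 204.6, α = 12.2, σ_y = 875.6 → σ = 369 MPa, n = 2.37
  low-carbon steel: E = 202.0, α = 11.0, σ_y = 209.0 → σ = 329 MPa, n = 0.636
  silicon nitride: E = 295.0, α = 3.50, σ_y = 700.0 → σ = 153 MPa, n = 4.58
  beryllium: E = 291.0, α = 11.4, σ_y = 284.1 → σ = 491 MPa, n = 0.579
  brass: E = 105.0, α = 19.7, σ_y = 236.0 → σ = 306 MPa, n = 0.771
Smallest n: beryllium with n = 0.579.

beryllium, n = 0.579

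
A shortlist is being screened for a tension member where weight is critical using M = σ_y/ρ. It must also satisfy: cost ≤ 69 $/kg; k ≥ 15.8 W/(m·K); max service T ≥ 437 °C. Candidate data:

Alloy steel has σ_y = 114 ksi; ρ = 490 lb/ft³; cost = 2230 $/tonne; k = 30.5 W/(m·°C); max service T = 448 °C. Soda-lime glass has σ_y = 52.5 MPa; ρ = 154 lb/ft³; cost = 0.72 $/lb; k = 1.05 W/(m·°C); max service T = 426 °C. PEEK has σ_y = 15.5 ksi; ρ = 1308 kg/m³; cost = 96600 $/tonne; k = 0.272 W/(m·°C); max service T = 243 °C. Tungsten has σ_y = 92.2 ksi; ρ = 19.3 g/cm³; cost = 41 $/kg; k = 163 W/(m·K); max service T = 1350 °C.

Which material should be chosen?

alloy steel

Screen on constraints: cost ≤ 69 $/kg; k ≥ 15.8 W/(m·K); max service T ≥ 437 °C. Survivors: alloy steel, tungsten.
After converting to SI:
  alloy steel: σ_y = 786.0 MPa, ρ = 7849 kg/m³
  tungsten: σ_y = 635.7 MPa, ρ = 19300 kg/m³
  alloy steel: M = 100 kN·m/kg
  tungsten: M = 32.9 kN·m/kg
Highest index: alloy steel.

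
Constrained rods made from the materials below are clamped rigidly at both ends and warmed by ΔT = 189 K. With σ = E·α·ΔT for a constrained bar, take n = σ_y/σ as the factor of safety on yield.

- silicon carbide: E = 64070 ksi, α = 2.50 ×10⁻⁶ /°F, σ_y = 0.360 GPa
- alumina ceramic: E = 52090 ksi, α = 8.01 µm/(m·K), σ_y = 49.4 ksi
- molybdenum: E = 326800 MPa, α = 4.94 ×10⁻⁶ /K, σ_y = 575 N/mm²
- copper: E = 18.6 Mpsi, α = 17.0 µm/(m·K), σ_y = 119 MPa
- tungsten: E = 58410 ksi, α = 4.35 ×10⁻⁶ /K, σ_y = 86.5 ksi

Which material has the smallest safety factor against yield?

Per material, after unit conversion:
  silicon carbide: E = 441.7, α = 4.50, σ_y = 360.0 → σ = 376 MPa, n = 0.958
  alumina ceramic: E = 359.1, α = 8.01, σ_y = 340.6 → σ = 544 MPa, n = 0.626
  molybdenum: E = 326.8, α = 4.94, σ_y = 575.0 → σ = 305 MPa, n = 1.88
  copper: E = 128.2, α = 17.0, σ_y = 119.0 → σ = 412 MPa, n = 0.289
  tungsten: E = 402.7, α = 4.35, σ_y = 596.4 → σ = 331 MPa, n = 1.80
Smallest n: copper with n = 0.289.

copper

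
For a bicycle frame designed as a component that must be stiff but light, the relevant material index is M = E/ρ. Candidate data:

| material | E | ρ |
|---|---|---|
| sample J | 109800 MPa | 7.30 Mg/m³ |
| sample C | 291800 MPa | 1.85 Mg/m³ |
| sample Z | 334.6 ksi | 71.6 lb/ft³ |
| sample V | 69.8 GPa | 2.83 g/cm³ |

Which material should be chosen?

Putting every candidate on a common basis:
  sample J: E = 109.8 GPa, ρ = 7300 kg/m³
  sample C: E = 291.8 GPa, ρ = 1850 kg/m³
  sample Z: E = 2.307 GPa, ρ = 1147 kg/m³
  sample V: E = 69.80 GPa, ρ = 2830 kg/m³
  sample C: M = 158 MN·m/kg
  sample V: M = 24.7 MN·m/kg
  sample J: M = 15.0 MN·m/kg
  sample Z: M = 2.01 MN·m/kg
Highest index: sample C.

sample C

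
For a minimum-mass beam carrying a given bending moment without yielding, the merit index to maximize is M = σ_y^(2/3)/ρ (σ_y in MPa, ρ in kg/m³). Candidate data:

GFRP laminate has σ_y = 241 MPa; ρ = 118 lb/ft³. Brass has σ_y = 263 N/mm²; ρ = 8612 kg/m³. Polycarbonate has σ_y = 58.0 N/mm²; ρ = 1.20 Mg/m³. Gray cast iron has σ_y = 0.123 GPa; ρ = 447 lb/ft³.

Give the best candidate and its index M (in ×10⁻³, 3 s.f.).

After converting to SI:
  GFRP laminate: σ_y = 241.0 MPa, ρ = 1890 kg/m³
  brass: σ_y = 263.0 MPa, ρ = 8612 kg/m³
  polycarbonate: σ_y = 58.00 MPa, ρ = 1200 kg/m³
  gray cast iron: σ_y = 123.0 MPa, ρ = 7160 kg/m³
  GFRP laminate: M = 20.5×10⁻³
  polycarbonate: M = 12.5×10⁻³
  brass: M = 4.77×10⁻³
  gray cast iron: M = 3.45×10⁻³
GFRP laminate ranks first.

GFRP laminate, M = 20.5×10⁻³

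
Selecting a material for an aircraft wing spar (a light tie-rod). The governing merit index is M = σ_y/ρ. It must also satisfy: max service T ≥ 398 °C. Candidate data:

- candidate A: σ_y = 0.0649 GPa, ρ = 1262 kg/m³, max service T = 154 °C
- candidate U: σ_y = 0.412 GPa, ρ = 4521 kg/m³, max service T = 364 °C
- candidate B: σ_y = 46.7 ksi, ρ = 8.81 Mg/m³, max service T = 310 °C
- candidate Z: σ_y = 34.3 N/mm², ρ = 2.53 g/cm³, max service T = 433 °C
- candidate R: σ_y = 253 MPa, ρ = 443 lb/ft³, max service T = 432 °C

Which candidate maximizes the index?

candidate R

Screen on constraints: max service T ≥ 398 °C. Survivors: candidate Z, candidate R.
Convert each candidate to consistent units, then evaluate M:
  candidate Z: σ_y = 34.30 MPa, ρ = 2530 kg/m³
  candidate R: σ_y = 253.0 MPa, ρ = 7096 kg/m³
  candidate R: M = 35.7 kN·m/kg
  candidate Z: M = 13.6 kN·m/kg
Candidate R has the largest M.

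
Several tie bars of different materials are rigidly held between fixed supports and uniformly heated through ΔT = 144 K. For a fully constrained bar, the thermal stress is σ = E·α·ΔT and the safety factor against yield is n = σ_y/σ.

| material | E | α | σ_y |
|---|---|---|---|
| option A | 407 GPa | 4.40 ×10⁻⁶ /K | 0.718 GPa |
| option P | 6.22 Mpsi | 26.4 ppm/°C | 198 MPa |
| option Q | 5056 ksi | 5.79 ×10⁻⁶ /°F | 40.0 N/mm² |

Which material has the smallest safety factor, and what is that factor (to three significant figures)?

option Q, n = 0.765

With everything in SI (GPa, ×10⁻⁶/K, MPa):
  option A: E = 407.0, α = 4.40, σ_y = 718.0 → σ = 258 MPa, n = 2.78
  option P: E = 42.89, α = 26.4, σ_y = 198.0 → σ = 163 MPa, n = 1.21
  option Q: E = 34.86, α = 10.4, σ_y = 40.00 → σ = 52.3 MPa, n = 0.765
Option Q has the lowest safety factor, n = 0.765.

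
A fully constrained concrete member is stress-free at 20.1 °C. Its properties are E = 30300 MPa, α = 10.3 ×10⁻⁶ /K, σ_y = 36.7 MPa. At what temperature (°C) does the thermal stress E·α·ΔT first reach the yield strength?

138 °C

E = 30300 MPa = 30.30 GPa.
E·α·ΔT = 36.70 MPa ⇒ ΔT = 36.70 / (30.30×10³ × 10.3×10⁻⁶) = 117.6 K.
T = 20.1 + 117.6 = 137.7 °C.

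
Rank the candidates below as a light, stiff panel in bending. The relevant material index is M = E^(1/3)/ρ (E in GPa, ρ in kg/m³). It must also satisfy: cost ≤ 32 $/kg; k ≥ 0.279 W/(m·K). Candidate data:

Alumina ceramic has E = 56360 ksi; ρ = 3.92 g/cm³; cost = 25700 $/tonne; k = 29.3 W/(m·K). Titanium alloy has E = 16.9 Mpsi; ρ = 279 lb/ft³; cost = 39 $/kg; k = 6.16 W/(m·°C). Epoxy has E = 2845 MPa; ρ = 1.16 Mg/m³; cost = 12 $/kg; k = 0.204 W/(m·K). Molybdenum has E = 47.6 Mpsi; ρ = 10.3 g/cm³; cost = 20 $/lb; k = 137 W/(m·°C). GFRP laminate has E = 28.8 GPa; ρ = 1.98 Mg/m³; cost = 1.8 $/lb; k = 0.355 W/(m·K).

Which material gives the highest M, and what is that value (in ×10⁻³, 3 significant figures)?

Screen on constraints: cost ≤ 32 $/kg; k ≥ 0.279 W/(m·K). Survivors: alumina ceramic, GFRP laminate.
After converting to SI:
  alumina ceramic: E = 388.6 GPa, ρ = 3920 kg/m³
  GFRP laminate: E = 28.80 GPa, ρ = 1980 kg/m³
  alumina ceramic: M = 1.86×10⁻³
  GFRP laminate: M = 1.55×10⁻³
Alumina ceramic ranks first.

alumina ceramic, M = 1.86×10⁻³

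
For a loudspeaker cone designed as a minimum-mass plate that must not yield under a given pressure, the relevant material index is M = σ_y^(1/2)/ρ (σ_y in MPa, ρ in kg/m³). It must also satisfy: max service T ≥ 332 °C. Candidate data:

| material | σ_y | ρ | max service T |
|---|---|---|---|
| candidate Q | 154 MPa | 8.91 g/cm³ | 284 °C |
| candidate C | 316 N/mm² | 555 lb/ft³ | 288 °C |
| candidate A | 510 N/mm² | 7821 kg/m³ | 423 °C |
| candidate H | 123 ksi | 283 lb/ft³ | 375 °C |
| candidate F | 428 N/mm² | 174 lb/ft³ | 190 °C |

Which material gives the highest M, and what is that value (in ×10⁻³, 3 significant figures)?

Screen on constraints: max service T ≥ 332 °C. Survivors: candidate A, candidate H.
Normalizing units and computing the index:
  candidate A: σ_y = 510.0 MPa, ρ = 7821 kg/m³
  candidate H: σ_y = 848.1 MPa, ρ = 4533 kg/m³
  candidate H: M = 6.42×10⁻³
  candidate A: M = 2.89×10⁻³
Candidate H ranks first.

candidate H, M = 6.42×10⁻³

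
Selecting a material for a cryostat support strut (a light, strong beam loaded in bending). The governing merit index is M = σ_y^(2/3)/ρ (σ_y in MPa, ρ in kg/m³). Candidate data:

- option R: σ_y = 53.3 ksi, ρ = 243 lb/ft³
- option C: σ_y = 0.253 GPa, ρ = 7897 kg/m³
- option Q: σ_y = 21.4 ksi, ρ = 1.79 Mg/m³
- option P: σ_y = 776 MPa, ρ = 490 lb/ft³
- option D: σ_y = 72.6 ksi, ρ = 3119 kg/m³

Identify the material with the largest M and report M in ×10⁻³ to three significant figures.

option D, M = 20.2×10⁻³

Normalizing units and computing the index:
  option R: σ_y = 367.5 MPa, ρ = 3892 kg/m³
  option C: σ_y = 253.0 MPa, ρ = 7897 kg/m³
  option Q: σ_y = 147.5 MPa, ρ = 1790 kg/m³
  option P: σ_y = 776.0 MPa, ρ = 7849 kg/m³
  option D: σ_y = 500.6 MPa, ρ = 3119 kg/m³
  option D: M = 20.2×10⁻³
  option Q: M = 15.6×10⁻³
  option R: M = 13.2×10⁻³
  option P: M = 10.8×10⁻³
  option C: M = 5.07×10⁻³
The maximum is for option D.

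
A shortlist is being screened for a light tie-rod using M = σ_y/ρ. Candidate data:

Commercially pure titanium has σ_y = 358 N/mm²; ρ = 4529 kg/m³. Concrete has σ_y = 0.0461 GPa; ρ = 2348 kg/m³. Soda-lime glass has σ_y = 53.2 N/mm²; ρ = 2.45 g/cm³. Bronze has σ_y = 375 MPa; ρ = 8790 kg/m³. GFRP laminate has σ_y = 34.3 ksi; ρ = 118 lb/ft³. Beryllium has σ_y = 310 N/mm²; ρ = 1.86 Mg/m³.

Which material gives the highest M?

beryllium

In SI units:
  commercially pure titanium: σ_y = 358.0 MPa, ρ = 4529 kg/m³
  concrete: σ_y = 46.10 MPa, ρ = 2348 kg/m³
  soda-lime glass: σ_y = 53.20 MPa, ρ = 2450 kg/m³
  bronze: σ_y = 375.0 MPa, ρ = 8790 kg/m³
  GFRP laminate: σ_y = 236.5 MPa, ρ = 1890 kg/m³
  beryllium: σ_y = 310.0 MPa, ρ = 1860 kg/m³
  beryllium: M = 167 kN·m/kg
  GFRP laminate: M = 125 kN·m/kg
  commercially pure titanium: M = 79.0 kN·m/kg
  bronze: M = 42.7 kN·m/kg
  soda-lime glass: M = 21.7 kN·m/kg
  concrete: M = 19.6 kN·m/kg
Beryllium has the largest M.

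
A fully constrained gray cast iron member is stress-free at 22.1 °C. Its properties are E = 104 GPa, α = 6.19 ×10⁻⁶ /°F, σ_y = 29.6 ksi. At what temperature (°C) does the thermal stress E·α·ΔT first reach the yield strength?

α = 6.19×10⁻⁶/°F × 9/5 = 11.1×10⁻⁶/K.
σ_y = 29.6 ksi = 204.1 MPa.
E·α·ΔT = 204.1 MPa ⇒ ΔT = 204.1 / (104.0×10³ × 11.1×10⁻⁶) = 176.1 K.
T = 22.1 + 176.1 = 198.2 °C.

198 °C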